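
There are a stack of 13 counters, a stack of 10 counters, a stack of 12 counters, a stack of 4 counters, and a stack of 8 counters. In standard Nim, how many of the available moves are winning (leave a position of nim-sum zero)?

3

Nim-sum: 13 ⊕ 10 ⊕ 12 ⊕ 4 ⊕ 8 = 7.
The overall nim-sum is X = 7. A stack of size p has a winning move iff p XOR X < p (reduce it to p XOR X).
  13: 13 XOR 7 = 10 < 13 — winning move (to 10).
  10: 10 XOR 7 = 13 ≥ 10 — no move.
  12: 12 XOR 7 = 11 < 12 — winning move (to 11).
  4: 4 XOR 7 = 3 < 4 — winning move (to 3).
  8: 8 XOR 7 = 15 ≥ 8 — no move.
That gives 3 winning moves.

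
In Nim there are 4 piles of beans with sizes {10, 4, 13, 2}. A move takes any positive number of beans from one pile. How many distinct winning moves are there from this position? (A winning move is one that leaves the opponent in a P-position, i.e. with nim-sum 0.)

In binary:
  1010  (10)
  0100  (4)
  1101  (13)
  0010  (2)
  ----
  0001  (1)
The overall nim-sum is X = 1. A pile of size p has a winning move iff p XOR X < p (reduce it to p XOR X).
  10: 10 XOR 1 = 11 ≥ 10 — no move.
  4: 4 XOR 1 = 5 ≥ 4 — no move.
  13: 13 XOR 1 = 12 < 13 — winning move (to 12).
  2: 2 XOR 1 = 3 ≥ 2 — no move.
That gives 1 winning move.

1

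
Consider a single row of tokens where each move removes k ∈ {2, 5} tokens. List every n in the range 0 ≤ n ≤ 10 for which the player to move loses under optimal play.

0, 1, 4, 7, 8

Grundy values for subtraction set {2, 5}:
g(0) = mex{} = 0
g(1) = mex{} = 0
g(2) = mex{0} = 1
g(3) = mex{0} = 1
g(4) = mex{1} = 0
g(5) = mex{0,1} = 2
g(6) = mex{0} = 1
g(7) = mex{1,2} = 0
g(8) = mex{1} = 0
g(9) = mex{0} = 1
g(10) = mex{0,2} = 1
The P-positions (g = 0) in 0..10 are 0, 1, 4, 7, 8.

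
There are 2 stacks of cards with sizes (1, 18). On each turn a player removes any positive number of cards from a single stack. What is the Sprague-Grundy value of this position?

19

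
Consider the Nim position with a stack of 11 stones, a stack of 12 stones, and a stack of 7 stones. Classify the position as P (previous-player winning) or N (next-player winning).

P-position

Write each in binary and XOR column by column:
  1011  (11)
  1100  (12)
  0111  (7)
  ----
  0000  (0)
The nim-sum is 0, so this is a P-position: the player to move is in a losing position under optimal play.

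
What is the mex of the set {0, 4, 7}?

1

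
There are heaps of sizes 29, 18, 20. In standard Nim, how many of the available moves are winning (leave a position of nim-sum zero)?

3

Nim-sum: 29 XOR 18 XOR 20 = 27.
The overall nim-sum is X = 27. A heap of size p has a winning move iff p XOR X < p (reduce it to p XOR X).
  29: 29 XOR 27 = 6 < 29 — winning move (to 6).
  18: 18 XOR 27 = 9 < 18 — winning move (to 9).
  20: 20 XOR 27 = 15 < 20 — winning move (to 15).
That gives 3 winning moves.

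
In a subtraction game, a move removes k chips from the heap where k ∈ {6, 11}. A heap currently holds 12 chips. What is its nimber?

2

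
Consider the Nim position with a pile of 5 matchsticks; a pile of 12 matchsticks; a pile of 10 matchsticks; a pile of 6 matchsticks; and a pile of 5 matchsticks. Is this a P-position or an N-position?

Nim-sum: 5 ⊕ 12 ⊕ 10 ⊕ 6 ⊕ 5 = 0.
The nim-sum is 0, so this is a P-position: the player to move is in a losing position under optimal play.

P-position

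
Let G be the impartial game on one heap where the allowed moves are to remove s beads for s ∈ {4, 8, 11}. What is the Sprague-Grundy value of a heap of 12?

3

Grundy values for subtraction set {4, 8, 11}:
k:     0  1  2  3  4  5  6  7  8  9 10 11 12
g(k):  0  0  0  0  1  1  1  1  2  2  2  2  3
So g(12) = 3.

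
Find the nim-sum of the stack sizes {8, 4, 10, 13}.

11

In binary:
  1000  (8)
  0100  (4)
  1010  (10)
  1101  (13)
  ----
  1011  (11)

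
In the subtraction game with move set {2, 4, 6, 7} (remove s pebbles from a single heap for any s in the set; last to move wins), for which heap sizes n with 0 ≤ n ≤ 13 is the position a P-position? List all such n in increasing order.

0, 1, 9, 10

Grundy values for subtraction set {2, 4, 6, 7}:
g(0) = mex{} = 0
g(1) = mex{} = 0
g(2) = mex{0} = 1
g(3) = mex{0} = 1
g(4) = mex{0,1} = 2
g(5) = mex{0,1} = 2
g(6) = mex{0,1,2} = 3
g(7) = mex{0,1,2} = 3
g(8) = mex{0,1,2,3} = 4
g(9) = mex{1,2,3} = 0
g(10) = mex{1,2,3,4} = 0
g(11) = mex{0,2,3} = 1
g(12) = mex{0,2,3,4} = 1
g(13) = mex{0,1,3} = 2
The P-positions (g = 0) in 0..13 are 0, 1, 9, 10.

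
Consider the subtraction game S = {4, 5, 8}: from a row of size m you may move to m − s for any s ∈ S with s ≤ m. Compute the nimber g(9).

2

Build the Grundy sequence with g(k) = mex{g(k−s) : s ∈ {4, 5, 8}, s ≤ k}:
k:     0  1  2  3  4  5  6  7  8  9
g(k):  0  0  0  0  1  1  1  1  2  2
So g(9) = 2.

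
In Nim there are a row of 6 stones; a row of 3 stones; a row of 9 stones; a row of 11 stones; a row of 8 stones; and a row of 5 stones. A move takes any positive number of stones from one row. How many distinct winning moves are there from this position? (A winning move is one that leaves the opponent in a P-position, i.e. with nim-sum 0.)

3

Compute the nim-sum pairwise:
6 ^ 3 = 5
5 ^ 9 = 12
12 ^ 11 = 7
7 ^ 8 = 15
15 ^ 5 = 10
The overall nim-sum is X = 10. A row of size p has a winning move iff p XOR X < p (reduce it to p XOR X).
  6: 6 XOR 10 = 12 ≥ 6 — no move.
  3: 3 XOR 10 = 9 ≥ 3 — no move.
  9: 9 XOR 10 = 3 < 9 — winning move (to 3).
  11: 11 XOR 10 = 1 < 11 — winning move (to 1).
  8: 8 XOR 10 = 2 < 8 — winning move (to 2).
  5: 5 XOR 10 = 15 ≥ 5 — no move.
That gives 3 winning moves.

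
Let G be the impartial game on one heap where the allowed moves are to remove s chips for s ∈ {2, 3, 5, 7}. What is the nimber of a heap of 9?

Compute g(0), g(1), … for moves {2, 3, 5, 7}:
g(0) = mex{} = 0
g(1) = mex{} = 0
g(2) = mex{0} = 1
g(3) = mex{0} = 1
g(4) = mex{0,1} = 2
g(5) = mex{0,1} = 2
g(6) = mex{0,1,2} = 3
g(7) = mex{0,1,2} = 3
g(8) = mex{0,1,2,3} = 4
g(9) = mex{1,2,3} = 0
So g(9) = 0.

0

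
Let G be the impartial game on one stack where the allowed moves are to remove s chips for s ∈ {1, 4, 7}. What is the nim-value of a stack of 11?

Grundy values for subtraction set {1, 4, 7}:
g(0) = mex{} = 0
g(1) = mex{0} = 1
g(2) = mex{1} = 0
g(3) = mex{0} = 1
g(4) = mex{0,1} = 2
g(5) = mex{1,2} = 0
g(6) = mex{0} = 1
g(7) = mex{0,1} = 2
g(8) = mex{1,2} = 0
g(9) = mex{0} = 1
g(10) = mex{1} = 0
g(11) = mex{0,2} = 1
So g(11) = 1.

1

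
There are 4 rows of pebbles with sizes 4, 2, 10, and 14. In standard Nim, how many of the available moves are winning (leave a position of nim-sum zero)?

In binary:
  0100  (4)
  0010  (2)
  1010  (10)
  1110  (14)
  ----
  0010  (2)
The overall nim-sum is X = 2. A row of size p has a winning move iff p XOR X < p (reduce it to p XOR X).
  4: 4 XOR 2 = 6 ≥ 4 — no move.
  2: 2 XOR 2 = 0 < 2 — winning move (to 0).
  10: 10 XOR 2 = 8 < 10 — winning move (to 8).
  14: 14 XOR 2 = 12 < 14 — winning move (to 12).
That gives 3 winning moves.

3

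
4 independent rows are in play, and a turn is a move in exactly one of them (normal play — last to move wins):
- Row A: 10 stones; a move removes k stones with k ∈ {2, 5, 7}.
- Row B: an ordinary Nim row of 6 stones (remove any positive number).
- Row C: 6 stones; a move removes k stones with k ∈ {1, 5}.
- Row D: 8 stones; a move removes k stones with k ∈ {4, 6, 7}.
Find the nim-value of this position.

4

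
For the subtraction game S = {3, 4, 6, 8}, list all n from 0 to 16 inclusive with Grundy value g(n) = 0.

0, 1, 2, 11, 12, 13

Compute g(0), g(1), … for moves {3, 4, 6, 8}:
k:     0  1  2  3  4  5  6  7  8  9 10 11 12 13 14 15 16
g(k):  0  0  0  1  1  1  2  2  2  3  3  0  0  0  1  1  1
The P-positions (g = 0) in 0..16 are 0, 1, 2, 11, 12, 13.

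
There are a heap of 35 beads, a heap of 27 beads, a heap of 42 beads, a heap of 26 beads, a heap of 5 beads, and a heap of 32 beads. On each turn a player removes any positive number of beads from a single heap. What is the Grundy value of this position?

45

Nim-sum: 35 ^ 27 ^ 42 ^ 26 ^ 5 ^ 32 = 45.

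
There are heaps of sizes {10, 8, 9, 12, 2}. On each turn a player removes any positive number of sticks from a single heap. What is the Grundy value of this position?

5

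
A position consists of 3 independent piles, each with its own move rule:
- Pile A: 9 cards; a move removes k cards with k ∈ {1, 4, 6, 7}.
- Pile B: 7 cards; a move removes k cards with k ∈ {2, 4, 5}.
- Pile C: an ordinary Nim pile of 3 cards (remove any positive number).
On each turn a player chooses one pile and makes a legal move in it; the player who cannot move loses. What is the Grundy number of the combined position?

1

For pile A, compute g(0), g(1), … with moves {1, 4, 6, 7}:
g(0) = mex{} = 0
g(1) = mex{0} = 1
g(2) = mex{1} = 0
g(3) = mex{0} = 1
g(4) = mex{0,1} = 2
g(5) = mex{1,2} = 0
g(6) = mex{0} = 1
g(7) = mex{0,1} = 2
g(8) = mex{0,1,2} = 3
g(9) = mex{0,1,3} = 2
So g(9) = 2.
Build the Grundy sequence for pile B with g(k) = mex{g(k−s) : s ∈ {2, 4, 5}, s ≤ k}:
k:     0  1  2  3  4  5  6  7
g(k):  0  0  1  1  2  2  3  0
So g(7) = 0.
Pile C is a plain Nim pile of size 3, so its Grundy value is 3.
By the Sprague-Grundy theorem, the Grundy value of a sum of independent games is the XOR of the component values.
Combined value = 2 ⊕ 0 ⊕ 3 = 1.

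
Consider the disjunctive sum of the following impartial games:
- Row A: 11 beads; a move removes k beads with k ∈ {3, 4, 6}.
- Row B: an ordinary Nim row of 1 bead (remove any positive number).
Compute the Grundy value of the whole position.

1

Build the Grundy sequence for row A with g(k) = mex{g(k−s) : s ∈ {3, 4, 6}, s ≤ k}:
k:     0  1  2  3  4  5  6  7  8  9 10 11
g(k):  0  0  0  1  1  1  2  2  2  0  0  0
So g(11) = 0.
Row B is a plain Nim row of size 1, so its Grundy value is 1.
By the Sprague-Grundy theorem, the Grundy value of a sum of independent games is the XOR of the component values.
Combined value = 0 XOR 1 = 1.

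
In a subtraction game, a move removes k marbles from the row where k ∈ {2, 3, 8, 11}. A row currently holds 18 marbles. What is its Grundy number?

2

Compute g(0), g(1), … for moves {2, 3, 8, 11}:
k:     0  1  2  3  4  5  6  7  8  9 10 11 12 13 14 15 16 17 18
g(k):  0  0  1  1  2  0  0  1  1  2  0  3  1  2  2  0  3  1  2
So g(18) = 2.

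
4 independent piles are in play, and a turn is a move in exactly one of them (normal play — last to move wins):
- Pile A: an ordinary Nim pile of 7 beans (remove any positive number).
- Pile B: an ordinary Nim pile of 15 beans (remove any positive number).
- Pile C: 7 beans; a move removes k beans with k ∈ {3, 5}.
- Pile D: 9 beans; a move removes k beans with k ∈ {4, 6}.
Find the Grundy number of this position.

8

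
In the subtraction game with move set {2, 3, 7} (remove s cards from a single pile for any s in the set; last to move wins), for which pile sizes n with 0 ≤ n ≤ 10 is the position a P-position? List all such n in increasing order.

0, 1, 5, 6, 10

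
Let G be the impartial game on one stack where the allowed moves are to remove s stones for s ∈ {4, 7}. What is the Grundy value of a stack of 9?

2

Compute g(0), g(1), … for moves {4, 7}:
k:     0  1  2  3  4  5  6  7  8  9
g(k):  0  0  0  0  1  1  1  1  2  2
So g(9) = 2.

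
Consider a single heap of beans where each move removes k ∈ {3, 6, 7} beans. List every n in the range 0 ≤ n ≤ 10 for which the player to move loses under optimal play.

0, 1, 2, 10

Compute g(0), g(1), … for moves {3, 6, 7}:
k:     0  1  2  3  4  5  6  7  8  9 10
g(k):  0  0  0  1  1  1  2  2  2  3  0
The P-positions (g = 0) in 0..10 are 0, 1, 2, 10.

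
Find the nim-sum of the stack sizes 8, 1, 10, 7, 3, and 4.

Compute the nim-sum pairwise:
8 XOR 1 = 9
9 XOR 10 = 3
3 XOR 7 = 4
4 XOR 3 = 7
7 XOR 4 = 3

3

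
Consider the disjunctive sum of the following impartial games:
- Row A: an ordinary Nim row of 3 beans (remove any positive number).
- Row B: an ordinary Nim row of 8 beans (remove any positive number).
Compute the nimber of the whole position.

11

Row A is a plain Nim row of size 3, so its Grundy value is 3.
Row B is a plain Nim row of size 8, so its Grundy value is 8.
By the Sprague-Grundy theorem, the Grundy value of a sum of independent games is the XOR of the component values.
Combined value = 3 ⊕ 8 = 11.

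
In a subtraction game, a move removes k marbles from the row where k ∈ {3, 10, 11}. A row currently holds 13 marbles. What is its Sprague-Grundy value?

Grundy values for subtraction set {3, 10, 11}:
k:     0  1  2  3  4  5  6  7  8  9 10 11 12 13
g(k):  0  0  0  1  1  1  0  0  0  1  1  1  2  2
So g(13) = 2.

2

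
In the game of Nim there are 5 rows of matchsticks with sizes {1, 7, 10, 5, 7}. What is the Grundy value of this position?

Nim-sum: 1 ⊕ 7 ⊕ 10 ⊕ 5 ⊕ 7 = 14.

14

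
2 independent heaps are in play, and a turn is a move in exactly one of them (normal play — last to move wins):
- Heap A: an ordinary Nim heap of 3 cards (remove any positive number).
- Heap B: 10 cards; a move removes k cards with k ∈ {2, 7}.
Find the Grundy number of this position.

3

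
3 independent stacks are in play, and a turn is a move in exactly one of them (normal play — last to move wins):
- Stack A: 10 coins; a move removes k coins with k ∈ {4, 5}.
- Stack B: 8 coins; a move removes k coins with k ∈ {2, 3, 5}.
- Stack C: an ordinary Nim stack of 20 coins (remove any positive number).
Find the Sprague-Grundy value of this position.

Build the Grundy sequence for stack A with g(k) = mex{g(k−s) : s ∈ {4, 5}, s ≤ k}:
k:     0  1  2  3  4  5  6  7  8  9 10
g(k):  0  0  0  0  1  1  1  1  2  0  0
So g(10) = 0.
For stack B, compute g(0), g(1), … with moves {2, 3, 5}:
k:     0  1  2  3  4  5  6  7  8
g(k):  0  0  1  1  2  2  3  0  0
So g(8) = 0.
Stack C is a plain Nim stack of size 20, so its Grundy value is 20.
By the Sprague-Grundy theorem, the Grundy value of a sum of independent games is the XOR of the component values.
Combined value = 0 ⊕ 0 ⊕ 20 = 20.

20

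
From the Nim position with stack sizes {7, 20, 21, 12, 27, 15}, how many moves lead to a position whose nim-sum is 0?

3

Bitwise XOR of the heap sizes:
  00111  (7)
  10100  (20)
  10101  (21)
  01100  (12)
  11011  (27)
  01111  (15)
  -----
  11110  (30)
The overall nim-sum is X = 30. A stack of size p has a winning move iff p XOR X < p (reduce it to p XOR X).
  7: 7 XOR 30 = 25 ≥ 7 — no move.
  20: 20 XOR 30 = 10 < 20 — winning move (to 10).
  21: 21 XOR 30 = 11 < 21 — winning move (to 11).
  12: 12 XOR 30 = 18 ≥ 12 — no move.
  27: 27 XOR 30 = 5 < 27 — winning move (to 5).
  15: 15 XOR 30 = 17 ≥ 15 — no move.
That gives 3 winning moves.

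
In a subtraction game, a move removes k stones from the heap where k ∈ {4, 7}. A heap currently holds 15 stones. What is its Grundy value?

1

Compute g(0), g(1), … for moves {4, 7}:
k:     0  1  2  3  4  5  6  7  8  9 10 11 12 13 14 15
g(k):  0  0  0  0  1  1  1  1  2  2  2  0  0  0  0  1
So g(15) = 1.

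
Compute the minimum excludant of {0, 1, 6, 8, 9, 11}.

The values 0, 1 are all present; 2 is the first non-negative integer missing from the set.

2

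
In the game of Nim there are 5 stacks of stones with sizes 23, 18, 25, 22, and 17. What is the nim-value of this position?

27

Write each in binary and XOR column by column:
  10111  (23)
  10010  (18)
  11001  (25)
  10110  (22)
  10001  (17)
  -----
  11011  (27)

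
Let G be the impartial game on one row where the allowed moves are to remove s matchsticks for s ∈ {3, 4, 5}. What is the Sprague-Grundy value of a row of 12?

1

Grundy values for subtraction set {3, 4, 5}:
g(0) = mex{} = 0
g(1) = mex{} = 0
g(2) = mex{} = 0
g(3) = mex{0} = 1
g(4) = mex{0} = 1
g(5) = mex{0} = 1
g(6) = mex{0,1} = 2
g(7) = mex{0,1} = 2
g(8) = mex{1} = 0
g(9) = mex{1,2} = 0
g(10) = mex{1,2} = 0
g(11) = mex{0,2} = 1
g(12) = mex{0,2} = 1
So g(12) = 1.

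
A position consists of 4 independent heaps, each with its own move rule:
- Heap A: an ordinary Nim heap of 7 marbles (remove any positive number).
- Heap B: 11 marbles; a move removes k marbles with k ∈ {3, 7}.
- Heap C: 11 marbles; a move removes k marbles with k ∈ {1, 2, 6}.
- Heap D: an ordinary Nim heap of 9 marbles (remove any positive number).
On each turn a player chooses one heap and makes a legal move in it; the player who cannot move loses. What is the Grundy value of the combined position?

Heap A is a plain Nim heap of size 7, so its Grundy value is 7.
For heap B, compute g(0), g(1), … with moves {3, 7}:
k:     0  1  2  3  4  5  6  7  8  9 10 11
g(k):  0  0  0  1  1  1  0  2  2  1  0  0
So g(11) = 0.
For heap C, compute g(0), g(1), … with moves {1, 2, 6}:
g(0) = mex{} = 0
g(1) = mex{0} = 1
g(2) = mex{0,1} = 2
g(3) = mex{1,2} = 0
g(4) = mex{0,2} = 1
g(5) = mex{0,1} = 2
g(6) = mex{0,1,2} = 3
g(7) = mex{1,2,3} = 0
g(8) = mex{0,2,3} = 1
g(9) = mex{0,1} = 2
g(10) = mex{1,2} = 0
g(11) = mex{0,2} = 1
So g(11) = 1.
Heap D is a plain Nim heap of size 9, so its Grundy value is 9.
The value of a disjunctive sum is the nim-sum of the parts.
Combined value = 7 ⊕ 0 ⊕ 1 ⊕ 9 = 15.

15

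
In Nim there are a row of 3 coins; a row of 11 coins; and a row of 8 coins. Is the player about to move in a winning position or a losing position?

Nim-sum: 3 ⊕ 11 ⊕ 8 = 0.
The nim-sum is 0, so this is a P-position: the player to move is in a losing position under optimal play.

Losing position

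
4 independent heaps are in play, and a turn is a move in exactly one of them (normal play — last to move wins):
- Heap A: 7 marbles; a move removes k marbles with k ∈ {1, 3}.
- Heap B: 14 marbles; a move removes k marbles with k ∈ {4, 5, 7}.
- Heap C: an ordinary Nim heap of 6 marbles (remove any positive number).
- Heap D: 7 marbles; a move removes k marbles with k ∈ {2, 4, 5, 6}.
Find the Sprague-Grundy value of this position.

For heap A, compute g(0), g(1), … with moves {1, 3}:
k:     0  1  2  3  4  5  6  7
g(k):  0  1  0  1  0  1  0  1
So g(7) = 1.
Build the Grundy sequence for heap B with g(k) = mex{g(k−s) : s ∈ {4, 5, 7}, s ≤ k}:
k:     0  1  2  3  4  5  6  7  8  9 10 11 12 13 14
g(k):  0  0  0  0  1  1  1  1  2  2  2  0  0  0  0
So g(14) = 0.
Heap C is a plain Nim heap of size 6, so its Grundy value is 6.
For heap D, compute g(0), g(1), … with moves {2, 4, 5, 6}:
k:     0  1  2  3  4  5  6  7
g(k):  0  0  1  1  2  2  3  3
So g(7) = 3.
By the Sprague-Grundy theorem, the Grundy value of a sum of independent games is the XOR of the component values.
Combined value = 1 XOR 0 XOR 6 XOR 3 = 4.

4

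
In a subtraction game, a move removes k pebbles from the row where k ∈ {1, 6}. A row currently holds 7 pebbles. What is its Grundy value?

0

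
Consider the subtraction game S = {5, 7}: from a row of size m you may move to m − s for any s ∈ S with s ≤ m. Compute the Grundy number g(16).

Grundy values for subtraction set {5, 7}:
k:     0  1  2  3  4  5  6  7  8  9 10 11 12 13 14 15 16
g(k):  0  0  0  0  0  1  1  1  1  1  2  2  0  0  0  0  0
So g(16) = 0.

0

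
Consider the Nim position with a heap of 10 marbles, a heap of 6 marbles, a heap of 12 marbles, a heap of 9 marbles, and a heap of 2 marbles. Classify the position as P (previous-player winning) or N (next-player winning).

N-position

Write each in binary and XOR column by column:
  1010  (10)
  0110  (6)
  1100  (12)
  1001  (9)
  0010  (2)
  ----
  1011  (11)
The nim-sum is 11 ≠ 0, so this is an N-position: the player to move can win.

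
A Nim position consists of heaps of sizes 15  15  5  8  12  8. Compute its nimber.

In binary:
  1111  (15)
  1111  (15)
  0101  (5)
  1000  (8)
  1100  (12)
  1000  (8)
  ----
  1001  (9)

9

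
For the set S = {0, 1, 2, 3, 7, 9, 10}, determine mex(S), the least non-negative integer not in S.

4

The values 0, 1, 2, 3 are all present; 4 is the first non-negative integer missing from the set.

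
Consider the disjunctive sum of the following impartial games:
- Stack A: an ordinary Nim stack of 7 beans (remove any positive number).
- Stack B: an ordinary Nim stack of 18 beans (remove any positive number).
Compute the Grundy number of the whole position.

21

Stack A is a plain Nim stack of size 7, so its Grundy value is 7.
Stack B is a plain Nim stack of size 18, so its Grundy value is 18.
By the Sprague-Grundy theorem, the Grundy value of a sum of independent games is the XOR of the component values.
Combined value = 7 XOR 18 = 21.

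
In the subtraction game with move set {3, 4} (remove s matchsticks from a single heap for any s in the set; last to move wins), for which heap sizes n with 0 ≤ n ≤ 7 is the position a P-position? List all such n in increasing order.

0, 1, 2, 7

Grundy values for subtraction set {3, 4}:
g(0) = mex{} = 0
g(1) = mex{} = 0
g(2) = mex{} = 0
g(3) = mex{0} = 1
g(4) = mex{0} = 1
g(5) = mex{0} = 1
g(6) = mex{0,1} = 2
g(7) = mex{1} = 0
The P-positions (g = 0) in 0..7 are 0, 1, 2, 7.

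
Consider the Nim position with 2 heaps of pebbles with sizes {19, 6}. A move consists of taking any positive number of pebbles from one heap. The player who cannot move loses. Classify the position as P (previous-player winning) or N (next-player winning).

N-position

Compute the nim-sum pairwise:
19 XOR 6 = 21
The nim-sum is 21 ≠ 0, so this is an N-position: the player to move can win.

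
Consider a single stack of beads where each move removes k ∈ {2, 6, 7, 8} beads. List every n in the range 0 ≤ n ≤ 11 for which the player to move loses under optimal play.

0, 1, 4, 5

Grundy values for subtraction set {2, 6, 7, 8}:
g(0) = mex{} = 0
g(1) = mex{} = 0
g(2) = mex{0} = 1
g(3) = mex{0} = 1
g(4) = mex{1} = 0
g(5) = mex{1} = 0
g(6) = mex{0} = 1
g(7) = mex{0} = 1
g(8) = mex{0,1} = 2
g(9) = mex{0,1} = 2
g(10) = mex{0,1,2} = 3
g(11) = mex{0,1,2} = 3
The P-positions (g = 0) in 0..11 are 0, 1, 4, 5.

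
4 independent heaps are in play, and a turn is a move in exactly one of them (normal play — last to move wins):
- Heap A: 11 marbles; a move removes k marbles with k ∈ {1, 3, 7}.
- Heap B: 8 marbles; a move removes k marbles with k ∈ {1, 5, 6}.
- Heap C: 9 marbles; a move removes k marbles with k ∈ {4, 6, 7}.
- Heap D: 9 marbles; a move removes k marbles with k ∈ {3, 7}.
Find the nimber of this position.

Grundy values for heap A (subtraction set {1, 3, 7}):
g(0) = mex{} = 0
g(1) = mex{0} = 1
g(2) = mex{1} = 0
g(3) = mex{0} = 1
g(4) = mex{1} = 0
g(5) = mex{0} = 1
g(6) = mex{1} = 0
g(7) = mex{0} = 1
g(8) = mex{1} = 0
g(9) = mex{0} = 1
g(10) = mex{1} = 0
g(11) = mex{0} = 1
So g(11) = 1.
For heap B, compute g(0), g(1), … with moves {1, 5, 6}:
g(0) = mex{} = 0
g(1) = mex{0} = 1
g(2) = mex{1} = 0
g(3) = mex{0} = 1
g(4) = mex{1} = 0
g(5) = mex{0} = 1
g(6) = mex{0,1} = 2
g(7) = mex{0,1,2} = 3
g(8) = mex{0,1,3} = 2
So g(8) = 2.
For heap C, compute g(0), g(1), … with moves {4, 6, 7}:
g(0) = mex{} = 0
g(1) = mex{} = 0
g(2) = mex{} = 0
g(3) = mex{} = 0
g(4) = mex{0} = 1
g(5) = mex{0} = 1
g(6) = mex{0} = 1
g(7) = mex{0} = 1
g(8) = mex{0,1} = 2
g(9) = mex{0,1} = 2
So g(9) = 2.
Build the Grundy sequence for heap D with g(k) = mex{g(k−s) : s ∈ {3, 7}, s ≤ k}:
g(0) = mex{} = 0
g(1) = mex{} = 0
g(2) = mex{} = 0
g(3) = mex{0} = 1
g(4) = mex{0} = 1
g(5) = mex{0} = 1
g(6) = mex{1} = 0
g(7) = mex{0,1} = 2
g(8) = mex{0,1} = 2
g(9) = mex{0} = 1
So g(9) = 1.
By the Sprague-Grundy theorem, the Grundy value of a sum of independent games is the XOR of the component values.
Combined value = 1 XOR 2 XOR 2 XOR 1 = 0.

0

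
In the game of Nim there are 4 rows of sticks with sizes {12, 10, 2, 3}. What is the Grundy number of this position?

7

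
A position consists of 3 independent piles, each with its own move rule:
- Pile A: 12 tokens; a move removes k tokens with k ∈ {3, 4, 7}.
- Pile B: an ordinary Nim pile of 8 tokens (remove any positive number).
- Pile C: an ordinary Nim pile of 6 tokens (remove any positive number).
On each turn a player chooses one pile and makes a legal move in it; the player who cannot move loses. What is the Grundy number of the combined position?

For pile A, compute g(0), g(1), … with moves {3, 4, 7}:
g(0) = mex{} = 0
g(1) = mex{} = 0
g(2) = mex{} = 0
g(3) = mex{0} = 1
g(4) = mex{0} = 1
g(5) = mex{0} = 1
g(6) = mex{0,1} = 2
g(7) = mex{0,1} = 2
g(8) = mex{0,1} = 2
g(9) = mex{0,1,2} = 3
g(10) = mex{1,2} = 0
g(11) = mex{1,2} = 0
g(12) = mex{1,2,3} = 0
So g(12) = 0.
Pile B is a plain Nim pile of size 8, so its Grundy value is 8.
Pile C is a plain Nim pile of size 6, so its Grundy value is 6.
By the Sprague-Grundy theorem, the Grundy value of a sum of independent games is the XOR of the component values.
Combined value = 0 XOR 8 XOR 6 = 14.

14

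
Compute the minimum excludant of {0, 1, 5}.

The values 0, 1 are all present; 2 is the first non-negative integer missing from the set.

2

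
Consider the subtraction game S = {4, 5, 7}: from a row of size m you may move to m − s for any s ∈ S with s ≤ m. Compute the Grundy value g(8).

2

Grundy values for subtraction set {4, 5, 7}:
k:     0  1  2  3  4  5  6  7  8
g(k):  0  0  0  0  1  1  1  1  2
So g(8) = 2.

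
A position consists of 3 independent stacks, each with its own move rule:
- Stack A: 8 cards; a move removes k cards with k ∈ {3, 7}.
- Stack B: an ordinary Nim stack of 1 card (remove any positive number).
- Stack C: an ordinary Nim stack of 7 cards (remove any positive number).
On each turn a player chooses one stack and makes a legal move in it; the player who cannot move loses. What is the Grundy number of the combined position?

4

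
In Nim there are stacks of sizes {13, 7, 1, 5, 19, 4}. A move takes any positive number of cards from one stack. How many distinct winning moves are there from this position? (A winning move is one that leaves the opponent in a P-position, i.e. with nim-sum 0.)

Bitwise XOR of the heap sizes:
  01101  (13)
  00111  (7)
  00001  (1)
  00101  (5)
  10011  (19)
  00100  (4)
  -----
  11001  (25)
The overall nim-sum is X = 25. A stack of size p has a winning move iff p XOR X < p (reduce it to p XOR X).
  13: 13 XOR 25 = 20 ≥ 13 — no move.
  7: 7 XOR 25 = 30 ≥ 7 — no move.
  1: 1 XOR 25 = 24 ≥ 1 — no move.
  5: 5 XOR 25 = 28 ≥ 5 — no move.
  19: 19 XOR 25 = 10 < 19 — winning move (to 10).
  4: 4 XOR 25 = 29 ≥ 4 — no move.
That gives 1 winning move.

1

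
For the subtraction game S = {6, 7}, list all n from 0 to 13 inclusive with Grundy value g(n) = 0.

0, 1, 2, 3, 4, 5, 13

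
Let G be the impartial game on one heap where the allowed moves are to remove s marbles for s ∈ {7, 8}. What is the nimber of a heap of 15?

0

Compute g(0), g(1), … for moves {7, 8}:
k:     0  1  2  3  4  5  6  7  8  9 10 11 12 13 14 15
g(k):  0  0  0  0  0  0  0  1  1  1  1  1  1  1  2  0
So g(15) = 0.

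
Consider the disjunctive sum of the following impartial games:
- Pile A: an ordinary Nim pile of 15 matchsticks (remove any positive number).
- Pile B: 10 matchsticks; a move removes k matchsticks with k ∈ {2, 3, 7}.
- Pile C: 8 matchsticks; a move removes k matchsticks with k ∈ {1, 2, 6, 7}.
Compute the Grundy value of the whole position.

15

Pile A is a plain Nim pile of size 15, so its Grundy value is 15.
Grundy values for pile B (subtraction set {2, 3, 7}):
g(0) = mex{} = 0
g(1) = mex{} = 0
g(2) = mex{0} = 1
g(3) = mex{0} = 1
g(4) = mex{0,1} = 2
g(5) = mex{1} = 0
g(6) = mex{1,2} = 0
g(7) = mex{0,2} = 1
g(8) = mex{0} = 1
g(9) = mex{0,1} = 2
g(10) = mex{1} = 0
So g(10) = 0.
For pile C, compute g(0), g(1), … with moves {1, 2, 6, 7}:
k:     0  1  2  3  4  5  6  7  8
g(k):  0  1  2  0  1  2  3  4  0
So g(8) = 0.
By the Sprague-Grundy theorem, the Grundy value of a sum of independent games is the XOR of the component values.
Combined value = 15 ⊕ 0 ⊕ 0 = 15.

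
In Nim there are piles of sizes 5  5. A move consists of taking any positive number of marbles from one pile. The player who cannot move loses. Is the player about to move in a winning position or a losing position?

Compute the nim-sum pairwise:
5 XOR 5 = 0
The nim-sum is 0, so this is a P-position: the player to move is in a losing position under optimal play.

Losing position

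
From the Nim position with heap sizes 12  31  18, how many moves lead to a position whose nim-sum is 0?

1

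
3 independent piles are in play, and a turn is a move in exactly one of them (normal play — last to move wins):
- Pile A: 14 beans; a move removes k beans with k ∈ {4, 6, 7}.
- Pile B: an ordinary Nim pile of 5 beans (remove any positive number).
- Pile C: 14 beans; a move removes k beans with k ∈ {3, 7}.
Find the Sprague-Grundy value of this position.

4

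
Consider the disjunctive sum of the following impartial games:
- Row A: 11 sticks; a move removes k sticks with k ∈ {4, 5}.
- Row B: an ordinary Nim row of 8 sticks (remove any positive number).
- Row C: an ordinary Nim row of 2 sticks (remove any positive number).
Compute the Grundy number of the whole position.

10

Build the Grundy sequence for row A with g(k) = mex{g(k−s) : s ∈ {4, 5}, s ≤ k}:
g(0) = mex{} = 0
g(1) = mex{} = 0
g(2) = mex{} = 0
g(3) = mex{} = 0
g(4) = mex{0} = 1
g(5) = mex{0} = 1
g(6) = mex{0} = 1
g(7) = mex{0} = 1
g(8) = mex{0,1} = 2
g(9) = mex{1} = 0
g(10) = mex{1} = 0
g(11) = mex{1} = 0
So g(11) = 0.
Row B is a plain Nim row of size 8, so its Grundy value is 8.
Row C is a plain Nim row of size 2, so its Grundy value is 2.
The value of a disjunctive sum is the nim-sum of the parts.
Combined value = 0 ⊕ 8 ⊕ 2 = 10.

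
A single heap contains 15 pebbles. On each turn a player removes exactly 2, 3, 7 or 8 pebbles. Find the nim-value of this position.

Grundy values for subtraction set {2, 3, 7, 8}:
k:     0  1  2  3  4  5  6  7  8  9 10 11 12 13 14 15
g(k):  0  0  1  1  2  0  0  1  1  2  0  0  1  1  2  0
So g(15) = 0.

0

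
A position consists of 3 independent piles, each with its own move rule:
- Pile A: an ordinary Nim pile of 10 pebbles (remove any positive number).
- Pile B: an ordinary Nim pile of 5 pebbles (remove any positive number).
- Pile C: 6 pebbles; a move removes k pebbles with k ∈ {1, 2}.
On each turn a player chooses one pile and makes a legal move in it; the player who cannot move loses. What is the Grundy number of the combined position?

15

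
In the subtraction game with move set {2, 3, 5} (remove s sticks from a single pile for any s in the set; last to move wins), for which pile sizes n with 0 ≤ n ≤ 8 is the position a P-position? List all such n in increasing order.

0, 1, 7, 8

Build the Grundy sequence with g(k) = mex{g(k−s) : s ∈ {2, 3, 5}, s ≤ k}:
k:     0  1  2  3  4  5  6  7  8
g(k):  0  0  1  1  2  2  3  0  0
The P-positions (g = 0) in 0..8 are 0, 1, 7, 8.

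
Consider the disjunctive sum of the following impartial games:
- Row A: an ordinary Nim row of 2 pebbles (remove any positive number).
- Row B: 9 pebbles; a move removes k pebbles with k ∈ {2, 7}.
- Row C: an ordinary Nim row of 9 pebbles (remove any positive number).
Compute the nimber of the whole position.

11

Row A is a plain Nim row of size 2, so its Grundy value is 2.
Build the Grundy sequence for row B with g(k) = mex{g(k−s) : s ∈ {2, 7}, s ≤ k}:
k:     0  1  2  3  4  5  6  7  8  9
g(k):  0  0  1  1  0  0  1  1  2  0
So g(9) = 0.
Row C is a plain Nim row of size 9, so its Grundy value is 9.
By the Sprague-Grundy theorem, the Grundy value of a sum of independent games is the XOR of the component values.
Combined value = 2 ⊕ 0 ⊕ 9 = 11.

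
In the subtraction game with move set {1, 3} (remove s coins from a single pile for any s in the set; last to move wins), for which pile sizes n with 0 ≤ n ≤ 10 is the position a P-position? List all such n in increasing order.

0, 2, 4, 6, 8, 10

Compute g(0), g(1), … for moves {1, 3}:
k:     0  1  2  3  4  5  6  7  8  9 10
g(k):  0  1  0  1  0  1  0  1  0  1  0
The P-positions (g = 0) in 0..10 are 0, 2, 4, 6, 8, 10.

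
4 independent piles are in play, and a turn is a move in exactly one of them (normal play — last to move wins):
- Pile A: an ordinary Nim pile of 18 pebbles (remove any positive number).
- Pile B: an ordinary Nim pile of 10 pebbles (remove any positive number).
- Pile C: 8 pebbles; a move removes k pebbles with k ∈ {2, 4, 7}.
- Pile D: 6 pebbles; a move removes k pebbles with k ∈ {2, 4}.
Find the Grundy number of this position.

25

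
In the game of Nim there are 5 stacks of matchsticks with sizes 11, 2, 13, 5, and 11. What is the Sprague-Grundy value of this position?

Compute the nim-sum pairwise:
11 ⊕ 2 = 9
9 ⊕ 13 = 4
4 ⊕ 5 = 1
1 ⊕ 11 = 10

10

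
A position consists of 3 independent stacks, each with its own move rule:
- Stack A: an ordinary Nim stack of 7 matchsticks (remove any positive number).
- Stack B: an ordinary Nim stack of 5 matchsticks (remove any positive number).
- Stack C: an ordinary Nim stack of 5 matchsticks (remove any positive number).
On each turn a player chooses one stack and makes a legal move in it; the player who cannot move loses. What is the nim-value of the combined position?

7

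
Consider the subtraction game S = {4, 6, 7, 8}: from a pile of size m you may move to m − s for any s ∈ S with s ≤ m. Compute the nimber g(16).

Grundy values for subtraction set {4, 6, 7, 8}:
k:     0  1  2  3  4  5  6  7  8  9 10 11 12 13 14 15 16
g(k):  0  0  0  0  1  1  1  1  2  2  2  2  0  0  0  0  1
So g(16) = 1.

1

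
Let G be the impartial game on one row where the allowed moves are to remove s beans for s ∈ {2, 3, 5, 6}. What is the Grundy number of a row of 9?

Build the Grundy sequence with g(k) = mex{g(k−s) : s ∈ {2, 3, 5, 6}, s ≤ k}:
k:     0  1  2  3  4  5  6  7  8  9
g(k):  0  0  1  1  2  2  3  3  0  0
So g(9) = 0.

0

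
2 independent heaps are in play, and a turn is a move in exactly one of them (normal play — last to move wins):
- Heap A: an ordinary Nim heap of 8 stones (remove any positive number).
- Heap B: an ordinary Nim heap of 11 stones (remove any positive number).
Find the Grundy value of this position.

3

Heap A is a plain Nim heap of size 8, so its Grundy value is 8.
Heap B is a plain Nim heap of size 11, so its Grundy value is 11.
By the Sprague-Grundy theorem, the Grundy value of a sum of independent games is the XOR of the component values.
Combined value = 8 ⊕ 11 = 3.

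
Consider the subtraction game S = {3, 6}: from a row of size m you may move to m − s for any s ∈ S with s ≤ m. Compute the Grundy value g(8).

Build the Grundy sequence with g(k) = mex{g(k−s) : s ∈ {3, 6}, s ≤ k}:
g(0) = mex{} = 0
g(1) = mex{} = 0
g(2) = mex{} = 0
g(3) = mex{0} = 1
g(4) = mex{0} = 1
g(5) = mex{0} = 1
g(6) = mex{0,1} = 2
g(7) = mex{0,1} = 2
g(8) = mex{0,1} = 2
So g(8) = 2.

2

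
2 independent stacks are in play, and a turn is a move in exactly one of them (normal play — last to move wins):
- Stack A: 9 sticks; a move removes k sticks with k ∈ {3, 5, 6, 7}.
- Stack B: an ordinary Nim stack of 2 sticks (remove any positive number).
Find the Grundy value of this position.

1

Grundy values for stack A (subtraction set {3, 5, 6, 7}):
k:     0  1  2  3  4  5  6  7  8  9
g(k):  0  0  0  1  1  1  2  2  2  3
So g(9) = 3.
Stack B is a plain Nim stack of size 2, so its Grundy value is 2.
The value of a disjunctive sum is the nim-sum of the parts.
Combined value = 3 XOR 2 = 1.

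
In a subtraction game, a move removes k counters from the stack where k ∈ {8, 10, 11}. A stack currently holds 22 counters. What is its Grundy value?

Grundy values for subtraction set {8, 10, 11}:
k:     0  1  2  3  4  5  6  7  8  9 10 11 12 13 14 15 16 17 18 19 20 21 22
g(k):  0  0  0  0  0  0  0  0  1  1  1  1  1  1  1  1  2  2  2  0  0  0  0
So g(22) = 0.

0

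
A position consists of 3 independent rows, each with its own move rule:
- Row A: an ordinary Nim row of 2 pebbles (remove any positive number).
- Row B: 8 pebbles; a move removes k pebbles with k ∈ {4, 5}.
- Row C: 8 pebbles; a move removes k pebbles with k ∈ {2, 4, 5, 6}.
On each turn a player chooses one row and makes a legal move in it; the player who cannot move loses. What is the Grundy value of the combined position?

Row A is a plain Nim row of size 2, so its Grundy value is 2.
Build the Grundy sequence for row B with g(k) = mex{g(k−s) : s ∈ {4, 5}, s ≤ k}:
k:     0  1  2  3  4  5  6  7  8
g(k):  0  0  0  0  1  1  1  1  2
So g(8) = 2.
For row C, compute g(0), g(1), … with moves {2, 4, 5, 6}:
g(0) = mex{} = 0
g(1) = mex{} = 0
g(2) = mex{0} = 1
g(3) = mex{0} = 1
g(4) = mex{0,1} = 2
g(5) = mex{0,1} = 2
g(6) = mex{0,1,2} = 3
g(7) = mex{0,1,2} = 3
g(8) = mex{1,2,3} = 0
So g(8) = 0.
The value of a disjunctive sum is the nim-sum of the parts.
Combined value = 2 ⊕ 2 ⊕ 0 = 0.

0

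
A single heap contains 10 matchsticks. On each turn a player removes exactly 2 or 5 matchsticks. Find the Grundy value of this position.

1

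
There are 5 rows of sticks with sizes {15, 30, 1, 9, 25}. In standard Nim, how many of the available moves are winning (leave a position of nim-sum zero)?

0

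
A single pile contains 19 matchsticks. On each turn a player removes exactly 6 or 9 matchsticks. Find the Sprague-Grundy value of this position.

0

Grundy values for subtraction set {6, 9}:
k:     0  1  2  3  4  5  6  7  8  9 10 11 12 13 14 15 16 17 18 19
g(k):  0  0  0  0  0  0  1  1  1  1  1  1  2  2  2  0  0  0  0  0
So g(19) = 0.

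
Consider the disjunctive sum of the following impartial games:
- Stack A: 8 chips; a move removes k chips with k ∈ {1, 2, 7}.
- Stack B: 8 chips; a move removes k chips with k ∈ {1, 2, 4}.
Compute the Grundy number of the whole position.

0

For stack A, compute g(0), g(1), … with moves {1, 2, 7}:
g(0) = mex{} = 0
g(1) = mex{0} = 1
g(2) = mex{0,1} = 2
g(3) = mex{1,2} = 0
g(4) = mex{0,2} = 1
g(5) = mex{0,1} = 2
g(6) = mex{1,2} = 0
g(7) = mex{0,2} = 1
g(8) = mex{0,1} = 2
So g(8) = 2.
Build the Grundy sequence for stack B with g(k) = mex{g(k−s) : s ∈ {1, 2, 4}, s ≤ k}:
g(0) = mex{} = 0
g(1) = mex{0} = 1
g(2) = mex{0,1} = 2
g(3) = mex{1,2} = 0
g(4) = mex{0,2} = 1
g(5) = mex{0,1} = 2
g(6) = mex{1,2} = 0
g(7) = mex{0,2} = 1
g(8) = mex{0,1} = 2
So g(8) = 2.
The value of a disjunctive sum is the nim-sum of the parts.
Combined value = 2 XOR 2 = 0.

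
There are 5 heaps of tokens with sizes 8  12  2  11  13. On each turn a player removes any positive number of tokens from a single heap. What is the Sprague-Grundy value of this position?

0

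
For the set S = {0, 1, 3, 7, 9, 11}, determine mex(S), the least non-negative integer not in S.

The values 0, 1 are all present; 2 is the first non-negative integer missing from the set.

2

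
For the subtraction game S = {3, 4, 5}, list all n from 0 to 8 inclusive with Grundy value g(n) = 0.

0, 1, 2, 8

Grundy values for subtraction set {3, 4, 5}:
k:     0  1  2  3  4  5  6  7  8
g(k):  0  0  0  1  1  1  2  2  0
The P-positions (g = 0) in 0..8 are 0, 1, 2, 8.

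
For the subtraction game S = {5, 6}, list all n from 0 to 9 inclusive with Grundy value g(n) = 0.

0, 1, 2, 3, 4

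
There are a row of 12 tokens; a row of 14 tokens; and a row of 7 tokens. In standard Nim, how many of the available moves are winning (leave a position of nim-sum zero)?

3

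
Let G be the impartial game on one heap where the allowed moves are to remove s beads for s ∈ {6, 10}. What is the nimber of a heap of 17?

0

Grundy values for subtraction set {6, 10}:
k:     0  1  2  3  4  5  6  7  8  9 10 11 12 13 14 15 16 17
g(k):  0  0  0  0  0  0  1  1  1  1  1  1  2  2  2  2  0  0
So g(17) = 0.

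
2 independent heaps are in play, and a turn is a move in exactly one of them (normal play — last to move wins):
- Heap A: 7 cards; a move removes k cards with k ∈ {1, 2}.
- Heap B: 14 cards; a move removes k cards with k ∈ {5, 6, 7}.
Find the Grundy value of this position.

For heap A, compute g(0), g(1), … with moves {1, 2}:
g(0) = mex{} = 0
g(1) = mex{0} = 1
g(2) = mex{0,1} = 2
g(3) = mex{1,2} = 0
g(4) = mex{0,2} = 1
g(5) = mex{0,1} = 2
g(6) = mex{1,2} = 0
g(7) = mex{0,2} = 1
So g(7) = 1.
Build the Grundy sequence for heap B with g(k) = mex{g(k−s) : s ∈ {5, 6, 7}, s ≤ k}:
k:     0  1  2  3  4  5  6  7  8  9 10 11 12 13 14
g(k):  0  0  0  0  0  1  1  1  1  1  2  2  0  0  0
So g(14) = 0.
By the Sprague-Grundy theorem, the Grundy value of a sum of independent games is the XOR of the component values.
Combined value = 1 XOR 0 = 1.

1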